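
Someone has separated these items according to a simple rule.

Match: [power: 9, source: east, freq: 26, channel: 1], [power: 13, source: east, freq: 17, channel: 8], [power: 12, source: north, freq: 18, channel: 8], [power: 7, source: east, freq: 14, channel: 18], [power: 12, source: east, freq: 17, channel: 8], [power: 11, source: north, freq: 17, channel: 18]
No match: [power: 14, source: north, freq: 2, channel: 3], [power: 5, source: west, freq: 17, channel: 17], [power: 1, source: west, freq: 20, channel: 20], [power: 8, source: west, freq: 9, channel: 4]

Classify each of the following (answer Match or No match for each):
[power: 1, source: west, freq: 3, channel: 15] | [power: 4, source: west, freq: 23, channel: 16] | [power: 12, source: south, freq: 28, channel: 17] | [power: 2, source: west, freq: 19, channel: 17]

One predicate separates the groups cleanly: freq ≥ 14 AND power ≥ 7.
No match: [power: 1, source: west, freq: 3, channel: 15], since freq = 3, power = 1.
No match: [power: 4, source: west, freq: 23, channel: 16], since freq = 23, power = 4.
Match: [power: 12, source: south, freq: 28, channel: 17], since freq = 28, power = 12.
No match: [power: 2, source: west, freq: 19, channel: 17], since freq = 19, power = 2.

No match, No match, Match, No match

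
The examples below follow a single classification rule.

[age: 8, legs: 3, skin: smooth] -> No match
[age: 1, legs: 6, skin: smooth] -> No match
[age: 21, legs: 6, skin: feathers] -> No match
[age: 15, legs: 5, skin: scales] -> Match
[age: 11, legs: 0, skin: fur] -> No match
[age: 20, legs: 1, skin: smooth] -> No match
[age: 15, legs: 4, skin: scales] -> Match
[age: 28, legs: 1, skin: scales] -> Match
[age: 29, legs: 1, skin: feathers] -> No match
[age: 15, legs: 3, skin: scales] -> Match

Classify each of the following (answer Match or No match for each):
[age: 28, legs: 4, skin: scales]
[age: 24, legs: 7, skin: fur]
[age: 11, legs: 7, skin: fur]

Comparing the two groups points to one rule — skin is scales.

Match, No match, No match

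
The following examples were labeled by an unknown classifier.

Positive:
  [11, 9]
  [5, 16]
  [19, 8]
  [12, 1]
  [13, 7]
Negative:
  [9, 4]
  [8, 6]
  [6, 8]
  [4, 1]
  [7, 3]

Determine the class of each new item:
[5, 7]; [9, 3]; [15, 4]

The pattern is that an item is 'Positive' exactly when: max ≥ 11.
[5, 7]: max 7, does not satisfy this → Negative. [9, 3]: max 9, does not satisfy this → Negative. [15, 4]: max 15, passes → Positive.

Negative, Negative, Positive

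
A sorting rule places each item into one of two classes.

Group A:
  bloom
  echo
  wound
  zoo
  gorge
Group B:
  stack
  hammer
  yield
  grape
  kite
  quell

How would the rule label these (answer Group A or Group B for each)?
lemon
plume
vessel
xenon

Group A, Group B, Group B, Group A

The simplest hypothesis consistent with all the labels is: contains 'o'.
lemon: has 'o', matches → Group A.
plume: no 'o', lacks this property → Group B.
vessel: no 'o', lacks this property → Group B.
xenon: has 'o', matches → Group A.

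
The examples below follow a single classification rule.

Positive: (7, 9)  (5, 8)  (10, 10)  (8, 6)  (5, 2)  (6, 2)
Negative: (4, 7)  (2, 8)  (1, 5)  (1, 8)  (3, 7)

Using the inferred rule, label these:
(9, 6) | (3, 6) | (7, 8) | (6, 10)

One predicate separates the groups cleanly: first ≥ 5.
(9, 6): Positive (first 9).
(3, 6): Negative (first 3).
(7, 8): Positive (first 7).
(6, 10): Positive (first 6).

Positive, Negative, Positive, Positive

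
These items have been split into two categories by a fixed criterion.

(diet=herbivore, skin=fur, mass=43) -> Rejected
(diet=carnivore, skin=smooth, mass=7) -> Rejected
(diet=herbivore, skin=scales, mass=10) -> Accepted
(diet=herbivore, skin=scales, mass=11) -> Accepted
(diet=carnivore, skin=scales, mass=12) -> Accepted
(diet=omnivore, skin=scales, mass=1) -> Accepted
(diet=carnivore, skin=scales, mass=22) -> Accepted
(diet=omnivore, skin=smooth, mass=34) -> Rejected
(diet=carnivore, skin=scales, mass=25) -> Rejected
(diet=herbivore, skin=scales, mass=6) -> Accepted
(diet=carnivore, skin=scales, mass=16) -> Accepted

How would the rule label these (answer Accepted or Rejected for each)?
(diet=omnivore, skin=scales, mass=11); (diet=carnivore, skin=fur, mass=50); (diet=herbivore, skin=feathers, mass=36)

All 'Accepted' examples share one property — skin is scales AND mass ≤ 22 — and every 'Rejected' example lacks it.

Accepted, Rejected, Rejected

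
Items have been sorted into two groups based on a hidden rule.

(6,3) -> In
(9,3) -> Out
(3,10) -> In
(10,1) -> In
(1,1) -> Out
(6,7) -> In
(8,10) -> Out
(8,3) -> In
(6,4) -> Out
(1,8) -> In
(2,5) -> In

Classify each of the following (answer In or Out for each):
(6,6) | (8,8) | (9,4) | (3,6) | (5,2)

The classifier is using: sum is odd.
Out: (6,6), since 6+6 = 12.
Out: (8,8), since 8+8 = 16.
In: (9,4), since 9+4 = 13.
In: (3,6), since 3+6 = 9.
In: (5,2), since 5+2 = 7.

Out, Out, In, In, In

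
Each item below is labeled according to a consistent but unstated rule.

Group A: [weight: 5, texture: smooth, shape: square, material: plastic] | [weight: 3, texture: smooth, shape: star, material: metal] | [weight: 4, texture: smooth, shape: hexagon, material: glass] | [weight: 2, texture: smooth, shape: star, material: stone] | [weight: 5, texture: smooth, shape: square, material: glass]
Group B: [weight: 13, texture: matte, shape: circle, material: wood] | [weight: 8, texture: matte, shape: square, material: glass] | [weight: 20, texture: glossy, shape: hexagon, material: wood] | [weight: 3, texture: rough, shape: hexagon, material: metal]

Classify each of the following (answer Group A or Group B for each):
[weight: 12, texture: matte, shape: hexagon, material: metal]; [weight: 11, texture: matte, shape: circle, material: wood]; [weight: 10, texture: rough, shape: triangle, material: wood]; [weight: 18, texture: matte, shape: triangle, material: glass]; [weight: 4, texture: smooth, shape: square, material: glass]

Group B, Group B, Group B, Group B, Group A

A rule that fits every label: texture is smooth — true of each 'Group A' example, false of each 'Group B' one.
[weight: 12, texture: matte, shape: hexagon, material: metal] — texture is matte, hence Group B.
[weight: 11, texture: matte, shape: circle, material: wood] — texture is matte, hence Group B.
[weight: 10, texture: rough, shape: triangle, material: wood] — texture is rough, hence Group B.
[weight: 18, texture: matte, shape: triangle, material: glass] — texture is matte, hence Group B.
[weight: 4, texture: smooth, shape: square, material: glass] — texture is smooth, hence Group A.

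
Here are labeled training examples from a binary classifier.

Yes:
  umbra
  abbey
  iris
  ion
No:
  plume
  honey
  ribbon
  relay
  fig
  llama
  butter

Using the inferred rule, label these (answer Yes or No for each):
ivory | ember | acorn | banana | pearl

Yes, Yes, Yes, No, No

Comparing the two groups points to one rule — starts with a vowel.
ivory → starts with 'i' → Yes.
ember → starts with 'e' → Yes.
acorn → starts with 'a' → Yes.
banana → starts with 'b' → No.
pearl → starts with 'p' → No.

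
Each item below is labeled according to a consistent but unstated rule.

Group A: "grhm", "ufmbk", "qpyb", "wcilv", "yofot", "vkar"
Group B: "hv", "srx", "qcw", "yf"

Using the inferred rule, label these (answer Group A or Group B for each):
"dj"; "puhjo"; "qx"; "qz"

The common property of the 'Group A' items is: length ≥ 4. No 'Group B' item has it.

Group B, Group A, Group B, Group B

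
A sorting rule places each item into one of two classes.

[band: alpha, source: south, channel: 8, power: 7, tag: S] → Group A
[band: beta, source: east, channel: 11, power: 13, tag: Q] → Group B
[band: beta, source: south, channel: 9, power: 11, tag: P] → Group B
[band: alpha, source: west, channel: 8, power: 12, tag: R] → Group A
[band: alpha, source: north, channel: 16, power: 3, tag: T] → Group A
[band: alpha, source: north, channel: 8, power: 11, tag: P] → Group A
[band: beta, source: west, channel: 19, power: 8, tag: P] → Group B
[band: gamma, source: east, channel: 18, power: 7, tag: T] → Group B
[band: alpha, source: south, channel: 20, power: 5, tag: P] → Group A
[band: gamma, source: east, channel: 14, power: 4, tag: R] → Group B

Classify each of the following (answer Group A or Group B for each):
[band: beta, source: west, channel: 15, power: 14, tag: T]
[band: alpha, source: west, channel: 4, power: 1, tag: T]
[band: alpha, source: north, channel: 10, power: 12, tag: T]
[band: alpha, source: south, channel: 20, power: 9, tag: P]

The common property of the 'Group A' items is: band is alpha. No 'Group B' item has it.
[band: beta, source: west, channel: 15, power: 14, tag: T]: Group B (band is beta).
[band: alpha, source: west, channel: 4, power: 1, tag: T]: Group A (band is alpha).
[band: alpha, source: north, channel: 10, power: 12, tag: T]: Group A (band is alpha).
[band: alpha, source: south, channel: 20, power: 9, tag: P]: Group A (band is alpha).

Group B, Group A, Group A, Group A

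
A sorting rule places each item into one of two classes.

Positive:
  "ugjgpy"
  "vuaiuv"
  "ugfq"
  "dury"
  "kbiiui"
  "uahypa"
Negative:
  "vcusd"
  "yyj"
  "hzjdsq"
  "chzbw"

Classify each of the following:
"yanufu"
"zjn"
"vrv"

Positive, Negative, Negative

The rule appears to be: even length AND contains 'u'.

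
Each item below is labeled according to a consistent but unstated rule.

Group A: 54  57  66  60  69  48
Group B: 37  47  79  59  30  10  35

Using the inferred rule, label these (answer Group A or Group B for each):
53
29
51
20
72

The rule appears to be: multiple of 3 AND at least 35.
53 — 53 = 3·17 + 2, 53 ≥ 35, hence Group B.
29 — 29 = 3·9 + 2, 29 < 35, hence Group B.
51 — 51 = 3·17, 51 ≥ 35, hence Group A.
20 — 20 = 3·6 + 2, 20 < 35, hence Group B.
72 — 72 = 3·24, 72 ≥ 35, hence Group A.

Group B, Group B, Group A, Group B, Group A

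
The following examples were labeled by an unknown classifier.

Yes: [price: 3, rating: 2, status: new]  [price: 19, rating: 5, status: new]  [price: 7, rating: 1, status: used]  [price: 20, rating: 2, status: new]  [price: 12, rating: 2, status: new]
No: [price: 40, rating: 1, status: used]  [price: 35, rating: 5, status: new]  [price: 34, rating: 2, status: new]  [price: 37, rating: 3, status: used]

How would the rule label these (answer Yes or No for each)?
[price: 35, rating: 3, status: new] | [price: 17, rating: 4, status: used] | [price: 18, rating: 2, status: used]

No, Yes, Yes

The simplest hypothesis consistent with all the labels is: price ≤ 20.
[price: 35, rating: 3, status: new]: price = 35, fails the rule → No. [price: 17, rating: 4, status: used]: price = 17, meets the rule → Yes. [price: 18, rating: 2, status: used]: price = 18, meets the rule → Yes.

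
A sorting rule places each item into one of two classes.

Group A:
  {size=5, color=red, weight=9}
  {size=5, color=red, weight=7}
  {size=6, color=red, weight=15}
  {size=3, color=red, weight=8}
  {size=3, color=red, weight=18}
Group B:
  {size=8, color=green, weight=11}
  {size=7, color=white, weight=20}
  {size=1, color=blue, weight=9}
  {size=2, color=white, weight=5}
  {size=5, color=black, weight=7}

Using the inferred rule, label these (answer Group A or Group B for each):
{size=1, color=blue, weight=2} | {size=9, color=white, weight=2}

Group B, Group B

The distinguishing property — color is red — holds for all the 'Group A' cases and none of the 'Group B' cases.
{size=1, color=blue, weight=2} — color is blue, hence Group B. {size=9, color=white, weight=2} — color is white, hence Group B.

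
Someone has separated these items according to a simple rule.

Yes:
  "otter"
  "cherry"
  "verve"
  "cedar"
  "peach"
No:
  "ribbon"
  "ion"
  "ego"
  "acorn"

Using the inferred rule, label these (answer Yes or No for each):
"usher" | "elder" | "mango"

The pattern is that an item is 'Yes' exactly when: length ≥ 5 AND contains 'e'.
Yes: "usher", since length 5, has 'e'. Yes: "elder", since length 5, has 'e'. No: "mango", since length 5, no 'e'.

Yes, Yes, No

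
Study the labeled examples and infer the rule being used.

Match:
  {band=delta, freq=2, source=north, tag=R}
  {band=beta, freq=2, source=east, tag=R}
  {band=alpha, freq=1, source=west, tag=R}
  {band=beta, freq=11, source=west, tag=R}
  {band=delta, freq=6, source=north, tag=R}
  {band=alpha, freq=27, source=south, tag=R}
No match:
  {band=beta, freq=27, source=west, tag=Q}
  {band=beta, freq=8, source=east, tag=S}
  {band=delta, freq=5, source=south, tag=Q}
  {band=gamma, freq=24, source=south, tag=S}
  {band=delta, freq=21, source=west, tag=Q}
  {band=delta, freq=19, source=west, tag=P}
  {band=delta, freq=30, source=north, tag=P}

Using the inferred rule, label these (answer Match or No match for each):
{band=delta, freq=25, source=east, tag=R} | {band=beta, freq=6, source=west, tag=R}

The distinguishing property — tag is R — holds for all the 'Match' cases and none of the 'No match' cases.

Match, Match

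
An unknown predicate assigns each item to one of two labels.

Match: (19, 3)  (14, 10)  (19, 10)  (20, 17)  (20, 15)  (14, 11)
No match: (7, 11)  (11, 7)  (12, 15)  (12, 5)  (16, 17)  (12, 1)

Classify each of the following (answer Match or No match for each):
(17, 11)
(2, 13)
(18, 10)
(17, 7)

'Match' ⟺ first > second AND sum ≥ 22.
(17, 11): 17 > 11, 17+11 = 28 — has this property, so Match.
(2, 13): 2 < 13, 2+13 = 15 — does not pass, so No match.
(18, 10): 18 > 10, 18+10 = 28 — has this property, so Match.
(17, 7): 17 > 7, 17+7 = 24 — has this property, so Match.

Match, No match, Match, Match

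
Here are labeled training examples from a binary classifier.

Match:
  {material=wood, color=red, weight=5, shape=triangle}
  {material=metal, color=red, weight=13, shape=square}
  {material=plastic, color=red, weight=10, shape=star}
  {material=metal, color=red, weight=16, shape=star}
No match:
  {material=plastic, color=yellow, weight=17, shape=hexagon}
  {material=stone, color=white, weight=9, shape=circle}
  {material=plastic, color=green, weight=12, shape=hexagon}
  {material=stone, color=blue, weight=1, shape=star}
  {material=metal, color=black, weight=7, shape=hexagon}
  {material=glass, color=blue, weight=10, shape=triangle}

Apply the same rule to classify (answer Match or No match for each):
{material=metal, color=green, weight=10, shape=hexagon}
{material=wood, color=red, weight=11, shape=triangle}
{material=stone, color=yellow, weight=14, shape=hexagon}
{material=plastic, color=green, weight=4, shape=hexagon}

No match, Match, No match, No match

The classifier is using: color is red.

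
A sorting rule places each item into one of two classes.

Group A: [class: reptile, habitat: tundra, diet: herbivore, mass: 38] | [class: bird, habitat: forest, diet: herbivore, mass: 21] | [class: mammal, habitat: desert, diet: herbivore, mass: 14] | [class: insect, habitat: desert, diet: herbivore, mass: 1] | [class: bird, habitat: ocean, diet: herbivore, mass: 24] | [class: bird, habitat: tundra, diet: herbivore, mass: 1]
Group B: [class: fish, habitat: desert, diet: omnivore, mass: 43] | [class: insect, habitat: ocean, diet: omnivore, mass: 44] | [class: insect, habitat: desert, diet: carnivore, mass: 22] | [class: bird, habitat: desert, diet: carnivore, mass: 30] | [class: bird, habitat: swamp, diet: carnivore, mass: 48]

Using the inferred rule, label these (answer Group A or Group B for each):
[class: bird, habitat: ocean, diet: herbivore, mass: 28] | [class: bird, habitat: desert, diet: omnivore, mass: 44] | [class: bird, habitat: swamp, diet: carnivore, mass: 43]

Comparing the two groups points to one rule — diet is herbivore.
[class: bird, habitat: ocean, diet: herbivore, mass: 28] — diet is herbivore, hence Group A.
[class: bird, habitat: desert, diet: omnivore, mass: 44] — diet is omnivore, hence Group B.
[class: bird, habitat: swamp, diet: carnivore, mass: 43] — diet is carnivore, hence Group B.

Group A, Group B, Group B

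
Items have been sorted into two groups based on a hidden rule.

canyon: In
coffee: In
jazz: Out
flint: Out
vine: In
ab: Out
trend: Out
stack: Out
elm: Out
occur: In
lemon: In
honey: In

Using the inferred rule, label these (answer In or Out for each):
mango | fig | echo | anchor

In, Out, In, In

The simplest hypothesis consistent with all the labels is: has ≥ 2 vowels.
mango: 2 vowels — meets the rule, so In. fig: 1 vowel — lacks this property, so Out. echo: 2 vowels — meets the rule, so In. anchor: 2 vowels — meets the rule, so In.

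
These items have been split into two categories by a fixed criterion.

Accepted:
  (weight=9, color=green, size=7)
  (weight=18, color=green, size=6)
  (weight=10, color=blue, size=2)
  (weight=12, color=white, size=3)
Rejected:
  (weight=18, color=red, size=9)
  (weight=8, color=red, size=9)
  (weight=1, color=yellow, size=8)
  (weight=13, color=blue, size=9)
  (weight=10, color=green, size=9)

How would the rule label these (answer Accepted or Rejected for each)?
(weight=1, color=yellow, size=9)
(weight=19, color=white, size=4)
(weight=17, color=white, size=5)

Rejected, Accepted, Accepted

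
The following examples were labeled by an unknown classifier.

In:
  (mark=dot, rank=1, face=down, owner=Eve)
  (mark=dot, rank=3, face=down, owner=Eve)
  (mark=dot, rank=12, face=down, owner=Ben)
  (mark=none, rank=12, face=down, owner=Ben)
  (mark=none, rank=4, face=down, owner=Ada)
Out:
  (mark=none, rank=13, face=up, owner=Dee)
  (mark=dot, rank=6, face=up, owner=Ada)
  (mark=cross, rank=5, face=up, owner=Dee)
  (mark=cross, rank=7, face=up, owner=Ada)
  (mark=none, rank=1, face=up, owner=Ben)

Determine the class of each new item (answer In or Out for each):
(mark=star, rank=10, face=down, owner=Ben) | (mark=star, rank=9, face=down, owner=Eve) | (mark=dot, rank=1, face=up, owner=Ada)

In, In, Out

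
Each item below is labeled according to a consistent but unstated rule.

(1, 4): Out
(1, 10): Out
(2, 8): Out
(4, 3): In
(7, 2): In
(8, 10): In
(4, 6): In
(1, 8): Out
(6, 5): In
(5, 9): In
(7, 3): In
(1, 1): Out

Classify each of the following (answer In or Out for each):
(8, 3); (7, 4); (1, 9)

In, In, Out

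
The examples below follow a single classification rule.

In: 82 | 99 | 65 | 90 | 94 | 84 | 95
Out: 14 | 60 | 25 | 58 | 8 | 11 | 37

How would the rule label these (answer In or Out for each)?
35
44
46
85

Out, Out, Out, In

The classifier is using: at least 65.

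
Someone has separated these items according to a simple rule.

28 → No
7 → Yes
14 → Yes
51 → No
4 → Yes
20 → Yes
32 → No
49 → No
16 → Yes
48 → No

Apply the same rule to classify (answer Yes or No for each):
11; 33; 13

Yes, No, Yes

All 'Yes' examples share one property — at most 20 — and every 'No' example lacks it.
11: Yes (11 ≤ 20). 33: No (33 > 20). 13: Yes (13 ≤ 20).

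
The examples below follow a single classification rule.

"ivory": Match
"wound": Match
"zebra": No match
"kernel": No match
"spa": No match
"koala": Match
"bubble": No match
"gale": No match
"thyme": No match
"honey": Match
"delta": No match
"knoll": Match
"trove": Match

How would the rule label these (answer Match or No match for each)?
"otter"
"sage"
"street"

Match, No match, No match

Comparing the two groups points to one rule — contains 'o'.
"otter" — has 'o', hence Match. "sage" — no 'o', hence No match. "street" — no 'o', hence No match.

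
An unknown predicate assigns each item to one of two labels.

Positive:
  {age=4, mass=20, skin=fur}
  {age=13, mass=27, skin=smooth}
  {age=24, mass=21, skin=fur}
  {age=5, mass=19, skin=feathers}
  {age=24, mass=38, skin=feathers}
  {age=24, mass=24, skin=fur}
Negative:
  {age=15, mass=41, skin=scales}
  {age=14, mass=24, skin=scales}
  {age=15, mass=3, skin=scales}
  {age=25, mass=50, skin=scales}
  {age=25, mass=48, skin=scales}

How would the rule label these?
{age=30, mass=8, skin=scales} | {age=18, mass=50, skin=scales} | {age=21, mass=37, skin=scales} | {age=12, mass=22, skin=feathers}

Negative, Negative, Negative, Positive

Every 'Positive' example satisfies: skin is not scales. None of the 'Negative' examples do.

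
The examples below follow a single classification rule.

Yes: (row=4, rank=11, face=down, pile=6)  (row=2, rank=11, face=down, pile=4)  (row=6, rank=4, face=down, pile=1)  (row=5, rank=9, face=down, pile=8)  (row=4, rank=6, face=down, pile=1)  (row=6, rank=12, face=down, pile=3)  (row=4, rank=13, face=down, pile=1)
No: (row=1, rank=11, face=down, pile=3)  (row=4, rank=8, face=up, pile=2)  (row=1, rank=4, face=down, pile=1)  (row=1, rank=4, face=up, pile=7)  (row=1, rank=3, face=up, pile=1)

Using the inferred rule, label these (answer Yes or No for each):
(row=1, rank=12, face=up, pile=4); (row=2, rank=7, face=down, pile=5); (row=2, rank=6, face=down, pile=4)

The common property of the 'Yes' items is: face is down AND row ≥ 2. No 'No' item has it.
(row=1, rank=12, face=up, pile=4): No (face is up, row = 1). (row=2, rank=7, face=down, pile=5): Yes (face is down, row = 2). (row=2, rank=6, face=down, pile=4): Yes (face is down, row = 2).

No, Yes, Yes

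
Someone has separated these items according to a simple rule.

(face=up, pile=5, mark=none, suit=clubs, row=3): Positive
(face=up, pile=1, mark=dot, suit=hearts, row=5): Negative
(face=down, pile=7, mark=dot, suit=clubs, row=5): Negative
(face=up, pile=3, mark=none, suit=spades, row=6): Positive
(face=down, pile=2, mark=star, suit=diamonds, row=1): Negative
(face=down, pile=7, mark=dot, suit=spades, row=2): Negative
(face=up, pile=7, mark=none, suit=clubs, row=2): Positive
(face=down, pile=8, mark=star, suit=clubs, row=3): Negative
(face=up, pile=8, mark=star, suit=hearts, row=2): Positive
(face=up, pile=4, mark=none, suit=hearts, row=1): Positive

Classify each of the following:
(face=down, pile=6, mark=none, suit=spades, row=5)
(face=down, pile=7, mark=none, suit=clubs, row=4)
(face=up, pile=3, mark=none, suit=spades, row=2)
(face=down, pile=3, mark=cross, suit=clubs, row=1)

All 'Positive' examples share one property — face is up AND pile ≥ 2 — and every 'Negative' example lacks it.
(face=down, pile=6, mark=none, suit=spades, row=5): face is down, pile = 6, does not fit → Negative.
(face=down, pile=7, mark=none, suit=clubs, row=4): face is down, pile = 7, does not fit → Negative.
(face=up, pile=3, mark=none, suit=spades, row=2): face is up, pile = 3, satisfies this → Positive.
(face=down, pile=3, mark=cross, suit=clubs, row=1): face is down, pile = 3, does not fit → Negative.

Negative, Negative, Positive, Negative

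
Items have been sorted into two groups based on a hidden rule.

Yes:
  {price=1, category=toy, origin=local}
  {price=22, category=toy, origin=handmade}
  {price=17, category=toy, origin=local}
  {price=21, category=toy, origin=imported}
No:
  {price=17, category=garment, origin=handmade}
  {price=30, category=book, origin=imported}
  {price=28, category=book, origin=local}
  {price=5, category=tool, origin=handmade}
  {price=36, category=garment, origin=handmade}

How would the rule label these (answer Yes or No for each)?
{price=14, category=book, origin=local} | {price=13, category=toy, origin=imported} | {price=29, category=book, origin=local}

No, Yes, No

'Yes' ⟺ category is toy.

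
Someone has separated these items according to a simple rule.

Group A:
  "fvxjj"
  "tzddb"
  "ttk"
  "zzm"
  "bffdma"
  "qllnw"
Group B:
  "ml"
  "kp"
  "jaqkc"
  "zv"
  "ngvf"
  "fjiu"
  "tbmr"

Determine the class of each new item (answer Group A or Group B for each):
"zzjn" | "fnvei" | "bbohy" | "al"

Group A, Group B, Group A, Group B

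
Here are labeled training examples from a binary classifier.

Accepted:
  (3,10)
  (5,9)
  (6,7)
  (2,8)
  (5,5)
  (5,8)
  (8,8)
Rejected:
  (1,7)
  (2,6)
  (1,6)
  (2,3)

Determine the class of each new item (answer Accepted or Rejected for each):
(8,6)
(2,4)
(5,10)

Accepted, Rejected, Accepted

All 'Accepted' examples share one property — sum ≥ 10 — and every 'Rejected' example lacks it.
(8,6) → 8+6 = 14 → Accepted. (2,4) → 2+4 = 6 → Rejected. (5,10) → 5+10 = 15 → Accepted.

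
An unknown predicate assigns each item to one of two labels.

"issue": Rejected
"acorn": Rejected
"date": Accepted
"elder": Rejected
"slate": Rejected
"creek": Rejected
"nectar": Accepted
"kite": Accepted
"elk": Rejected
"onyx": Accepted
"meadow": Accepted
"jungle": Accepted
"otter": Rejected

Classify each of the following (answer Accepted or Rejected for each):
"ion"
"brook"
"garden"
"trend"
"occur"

Rejected, Rejected, Accepted, Rejected, Rejected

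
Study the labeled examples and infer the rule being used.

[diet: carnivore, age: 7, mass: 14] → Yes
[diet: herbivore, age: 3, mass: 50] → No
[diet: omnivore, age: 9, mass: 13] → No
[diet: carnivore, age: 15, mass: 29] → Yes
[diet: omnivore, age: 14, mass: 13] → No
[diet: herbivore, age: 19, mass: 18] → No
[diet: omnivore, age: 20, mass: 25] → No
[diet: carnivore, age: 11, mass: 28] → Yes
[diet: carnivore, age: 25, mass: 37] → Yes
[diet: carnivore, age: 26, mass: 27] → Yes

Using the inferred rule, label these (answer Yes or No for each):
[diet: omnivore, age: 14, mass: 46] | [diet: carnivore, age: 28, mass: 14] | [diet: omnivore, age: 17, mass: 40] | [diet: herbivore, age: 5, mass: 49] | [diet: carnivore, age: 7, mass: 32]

No, Yes, No, No, Yes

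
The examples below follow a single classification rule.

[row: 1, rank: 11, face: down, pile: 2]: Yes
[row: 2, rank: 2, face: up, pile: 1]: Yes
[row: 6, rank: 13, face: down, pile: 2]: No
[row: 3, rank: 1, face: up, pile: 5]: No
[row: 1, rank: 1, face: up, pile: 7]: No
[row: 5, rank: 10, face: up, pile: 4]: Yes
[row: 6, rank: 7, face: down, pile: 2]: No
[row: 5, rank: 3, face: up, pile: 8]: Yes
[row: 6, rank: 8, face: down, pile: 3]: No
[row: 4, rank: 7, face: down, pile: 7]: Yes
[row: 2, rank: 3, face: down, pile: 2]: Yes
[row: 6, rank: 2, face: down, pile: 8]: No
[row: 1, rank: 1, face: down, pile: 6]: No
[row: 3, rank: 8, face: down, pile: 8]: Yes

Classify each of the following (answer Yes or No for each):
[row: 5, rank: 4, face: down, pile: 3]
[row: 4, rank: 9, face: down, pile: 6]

Yes, Yes

Rule: row ≤ 5 AND rank ≥ 2. This holds for each 'Yes' example and fails for each 'No' one.
Yes: [row: 5, rank: 4, face: down, pile: 3], since row = 5, rank = 4.
Yes: [row: 4, rank: 9, face: down, pile: 6], since row = 4, rank = 9.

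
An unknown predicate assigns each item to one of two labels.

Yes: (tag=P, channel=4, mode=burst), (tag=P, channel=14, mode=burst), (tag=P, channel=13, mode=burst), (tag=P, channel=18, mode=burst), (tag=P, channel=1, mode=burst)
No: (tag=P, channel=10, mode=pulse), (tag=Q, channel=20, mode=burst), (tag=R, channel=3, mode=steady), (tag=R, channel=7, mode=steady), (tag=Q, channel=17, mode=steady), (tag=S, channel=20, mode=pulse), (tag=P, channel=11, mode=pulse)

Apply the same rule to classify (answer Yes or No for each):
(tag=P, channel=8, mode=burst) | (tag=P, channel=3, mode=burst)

All 'Yes' examples share one property — mode is burst AND tag is P — and every 'No' example lacks it.
(tag=P, channel=8, mode=burst): mode is burst, tag is P, passes → Yes. (tag=P, channel=3, mode=burst): mode is burst, tag is P, passes → Yes.

Yes, Yes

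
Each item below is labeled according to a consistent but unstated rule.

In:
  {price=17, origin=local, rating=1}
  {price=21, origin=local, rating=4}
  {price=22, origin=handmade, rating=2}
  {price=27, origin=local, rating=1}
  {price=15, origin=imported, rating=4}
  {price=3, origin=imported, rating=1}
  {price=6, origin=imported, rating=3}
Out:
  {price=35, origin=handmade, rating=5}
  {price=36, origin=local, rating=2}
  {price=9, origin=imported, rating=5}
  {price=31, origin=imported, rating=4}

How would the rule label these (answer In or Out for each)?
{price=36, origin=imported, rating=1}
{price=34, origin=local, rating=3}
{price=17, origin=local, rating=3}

The rule appears to be: rating ≤ 4 AND price ≤ 27.

Out, Out, In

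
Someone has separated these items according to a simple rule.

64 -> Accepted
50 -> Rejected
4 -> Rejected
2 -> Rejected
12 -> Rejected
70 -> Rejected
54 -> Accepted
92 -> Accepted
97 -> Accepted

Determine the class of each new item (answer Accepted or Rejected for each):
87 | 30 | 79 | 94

'Accepted' ⟺ digit sum ≥ 8.

Accepted, Rejected, Accepted, Accepted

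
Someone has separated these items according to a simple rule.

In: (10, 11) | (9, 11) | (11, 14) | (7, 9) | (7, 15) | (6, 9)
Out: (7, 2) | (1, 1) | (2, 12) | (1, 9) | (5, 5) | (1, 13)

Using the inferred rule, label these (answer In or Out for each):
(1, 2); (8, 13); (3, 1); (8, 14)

Out, In, Out, In

'In' ⟺ sum ≥ 15.
Out: (1, 2), since 1+2 = 3.
In: (8, 13), since 8+13 = 21.
Out: (3, 1), since 3+1 = 4.
In: (8, 14), since 8+14 = 22.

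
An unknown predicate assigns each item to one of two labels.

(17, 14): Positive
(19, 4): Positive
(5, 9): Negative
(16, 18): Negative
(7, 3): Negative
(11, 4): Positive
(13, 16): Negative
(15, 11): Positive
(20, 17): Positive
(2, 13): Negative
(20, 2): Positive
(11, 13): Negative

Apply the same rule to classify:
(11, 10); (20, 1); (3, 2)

Positive, Positive, Negative

Every 'Positive' example satisfies: first > second AND sum ≥ 14. None of the 'Negative' examples do.
(11, 10): Positive (11 > 10, 11+10 = 21).
(20, 1): Positive (20 > 1, 20+1 = 21).
(3, 2): Negative (3 > 2, 3+2 = 5).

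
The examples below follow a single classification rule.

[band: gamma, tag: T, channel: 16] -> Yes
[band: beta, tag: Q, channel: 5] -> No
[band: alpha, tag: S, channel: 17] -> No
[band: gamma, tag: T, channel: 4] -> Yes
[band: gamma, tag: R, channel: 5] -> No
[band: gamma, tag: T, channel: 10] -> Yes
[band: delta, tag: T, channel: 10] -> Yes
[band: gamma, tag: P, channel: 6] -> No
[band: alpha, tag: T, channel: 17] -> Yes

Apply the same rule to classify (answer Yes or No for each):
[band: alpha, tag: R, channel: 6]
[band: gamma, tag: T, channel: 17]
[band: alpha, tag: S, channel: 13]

Every 'Yes' example satisfies: tag is T. None of the 'No' examples do.
[band: alpha, tag: R, channel: 6]: tag is R — doesn't qualify, so No.
[band: gamma, tag: T, channel: 17]: tag is T — matches, so Yes.
[band: alpha, tag: S, channel: 13]: tag is S — doesn't qualify, so No.

No, Yes, No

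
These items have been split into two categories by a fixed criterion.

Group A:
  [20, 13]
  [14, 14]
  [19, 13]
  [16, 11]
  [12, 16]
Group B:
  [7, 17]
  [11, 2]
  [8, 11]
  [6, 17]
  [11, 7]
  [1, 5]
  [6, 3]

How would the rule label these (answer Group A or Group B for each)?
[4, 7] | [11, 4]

Group B, Group B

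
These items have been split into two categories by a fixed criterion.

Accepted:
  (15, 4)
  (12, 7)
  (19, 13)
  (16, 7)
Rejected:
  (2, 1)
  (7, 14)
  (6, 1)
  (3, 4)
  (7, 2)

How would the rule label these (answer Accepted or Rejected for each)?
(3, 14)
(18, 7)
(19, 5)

Rejected, Accepted, Accepted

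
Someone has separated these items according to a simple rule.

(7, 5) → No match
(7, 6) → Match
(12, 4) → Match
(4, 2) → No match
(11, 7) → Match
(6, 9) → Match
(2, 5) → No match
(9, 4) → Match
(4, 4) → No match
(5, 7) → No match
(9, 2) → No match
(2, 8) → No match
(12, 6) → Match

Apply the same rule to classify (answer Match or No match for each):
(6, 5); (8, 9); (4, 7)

No match, Match, No match

Every 'Match' example satisfies: sum ≥ 13. None of the 'No match' examples do.
(6, 5) → 6+5 = 11 → No match.
(8, 9) → 8+9 = 17 → Match.
(4, 7) → 4+7 = 11 → No match.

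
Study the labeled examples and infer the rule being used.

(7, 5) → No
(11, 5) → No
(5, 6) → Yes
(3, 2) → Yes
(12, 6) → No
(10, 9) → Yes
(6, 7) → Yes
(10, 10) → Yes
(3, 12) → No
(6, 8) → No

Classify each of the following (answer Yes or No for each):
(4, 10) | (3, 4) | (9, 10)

No, Yes, Yes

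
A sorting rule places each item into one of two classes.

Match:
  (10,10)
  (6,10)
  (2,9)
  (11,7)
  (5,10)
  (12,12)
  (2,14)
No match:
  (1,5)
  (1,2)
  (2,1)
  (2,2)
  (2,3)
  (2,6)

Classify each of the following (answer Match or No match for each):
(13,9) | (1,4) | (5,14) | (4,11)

Match, No match, Match, Match

The simplest hypothesis consistent with all the labels is: sum ≥ 11.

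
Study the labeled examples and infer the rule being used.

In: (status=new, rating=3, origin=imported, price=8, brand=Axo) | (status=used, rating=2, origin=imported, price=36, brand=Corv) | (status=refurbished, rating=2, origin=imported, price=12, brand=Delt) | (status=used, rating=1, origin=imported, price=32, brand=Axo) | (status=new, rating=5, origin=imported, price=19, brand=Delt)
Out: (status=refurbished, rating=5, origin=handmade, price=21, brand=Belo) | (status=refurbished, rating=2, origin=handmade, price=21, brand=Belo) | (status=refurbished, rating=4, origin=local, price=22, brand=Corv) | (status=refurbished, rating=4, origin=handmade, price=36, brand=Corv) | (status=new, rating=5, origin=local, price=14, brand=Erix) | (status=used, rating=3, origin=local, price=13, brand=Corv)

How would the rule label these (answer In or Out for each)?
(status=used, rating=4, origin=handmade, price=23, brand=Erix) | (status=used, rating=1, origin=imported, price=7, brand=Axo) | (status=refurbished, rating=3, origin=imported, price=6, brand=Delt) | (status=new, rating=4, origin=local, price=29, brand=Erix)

Out, In, In, Out

All 'In' examples share one property — origin is imported — and every 'Out' example lacks it.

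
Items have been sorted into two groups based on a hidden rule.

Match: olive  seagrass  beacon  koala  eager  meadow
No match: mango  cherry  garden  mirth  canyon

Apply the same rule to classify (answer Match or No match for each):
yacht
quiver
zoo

No match, Match, No match

The rule appears to be: has ≥ 3 vowels.
yacht: No match (1 vowel).
quiver: Match (3 vowels).
zoo: No match (2 vowels).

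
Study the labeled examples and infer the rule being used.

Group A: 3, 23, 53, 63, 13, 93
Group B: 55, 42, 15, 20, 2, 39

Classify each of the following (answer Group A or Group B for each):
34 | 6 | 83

Group B, Group B, Group A

Every 'Group A' example satisfies: ends in digit 3. None of the 'Group B' examples do.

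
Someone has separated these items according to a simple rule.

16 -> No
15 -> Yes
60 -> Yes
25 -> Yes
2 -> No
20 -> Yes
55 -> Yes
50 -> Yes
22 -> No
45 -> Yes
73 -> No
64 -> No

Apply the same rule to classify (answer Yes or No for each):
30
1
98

Yes, No, No

'Yes' ⟺ multiple of 5.
30: 30 = 5·6 — checks out, so Yes. 1: 1 = 5·0 + 1 — lacks this property, so No. 98: 98 = 5·19 + 3 — lacks this property, so No.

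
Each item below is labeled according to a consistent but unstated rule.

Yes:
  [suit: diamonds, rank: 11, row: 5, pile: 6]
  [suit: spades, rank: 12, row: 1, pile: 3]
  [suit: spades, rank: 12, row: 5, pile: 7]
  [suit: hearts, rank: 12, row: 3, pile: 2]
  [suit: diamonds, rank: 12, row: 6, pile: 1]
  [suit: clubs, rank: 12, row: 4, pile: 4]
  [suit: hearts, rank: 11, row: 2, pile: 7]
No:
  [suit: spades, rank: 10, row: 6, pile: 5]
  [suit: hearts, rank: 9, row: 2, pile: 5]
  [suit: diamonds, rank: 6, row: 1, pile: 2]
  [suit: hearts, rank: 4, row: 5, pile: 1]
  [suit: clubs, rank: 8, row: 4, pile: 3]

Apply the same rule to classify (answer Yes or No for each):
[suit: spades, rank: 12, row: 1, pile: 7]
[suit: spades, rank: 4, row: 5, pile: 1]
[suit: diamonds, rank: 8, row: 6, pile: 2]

The classifier is using: rank ≥ 11.
[suit: spades, rank: 12, row: 1, pile: 7]: rank = 12, fits → Yes. [suit: spades, rank: 4, row: 5, pile: 1]: rank = 4, does not fit → No. [suit: diamonds, rank: 8, row: 6, pile: 2]: rank = 8, does not fit → No.

Yes, No, No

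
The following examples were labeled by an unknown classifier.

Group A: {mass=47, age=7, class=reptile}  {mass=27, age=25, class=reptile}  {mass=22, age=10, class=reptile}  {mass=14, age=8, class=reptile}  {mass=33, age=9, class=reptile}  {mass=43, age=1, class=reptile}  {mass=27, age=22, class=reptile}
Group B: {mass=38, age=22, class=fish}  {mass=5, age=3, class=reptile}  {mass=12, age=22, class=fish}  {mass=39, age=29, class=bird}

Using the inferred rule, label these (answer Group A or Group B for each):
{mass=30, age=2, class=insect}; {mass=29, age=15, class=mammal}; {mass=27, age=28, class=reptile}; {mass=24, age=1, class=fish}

Group B, Group B, Group A, Group B

Rule: class is reptile AND mass ≥ 12. This holds for each 'Group A' example and fails for each 'Group B' one.
{mass=30, age=2, class=insect} → class is insect, mass = 30 → Group B.
{mass=29, age=15, class=mammal} → class is mammal, mass = 29 → Group B.
{mass=27, age=28, class=reptile} → class is reptile, mass = 27 → Group A.
{mass=24, age=1, class=fish} → class is fish, mass = 24 → Group B.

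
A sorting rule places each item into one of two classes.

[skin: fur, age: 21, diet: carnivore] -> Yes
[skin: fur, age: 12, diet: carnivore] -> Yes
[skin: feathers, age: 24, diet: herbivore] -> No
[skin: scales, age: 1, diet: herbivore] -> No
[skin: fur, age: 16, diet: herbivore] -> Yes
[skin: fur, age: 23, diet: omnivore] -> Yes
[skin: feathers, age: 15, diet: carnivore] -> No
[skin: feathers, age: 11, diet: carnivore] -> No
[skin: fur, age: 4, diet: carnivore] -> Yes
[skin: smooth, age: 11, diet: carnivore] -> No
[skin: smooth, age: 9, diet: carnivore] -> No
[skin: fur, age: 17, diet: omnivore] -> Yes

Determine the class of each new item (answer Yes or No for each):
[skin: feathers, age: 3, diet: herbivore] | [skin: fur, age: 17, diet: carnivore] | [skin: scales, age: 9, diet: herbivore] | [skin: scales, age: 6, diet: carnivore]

All 'Yes' examples share one property — skin is fur — and every 'No' example lacks it.
[skin: feathers, age: 3, diet: herbivore]: skin is feathers — does not pass, so No.
[skin: fur, age: 17, diet: carnivore]: skin is fur — checks out, so Yes.
[skin: scales, age: 9, diet: herbivore]: skin is scales — does not pass, so No.
[skin: scales, age: 6, diet: carnivore]: skin is scales — does not pass, so No.

No, Yes, No, No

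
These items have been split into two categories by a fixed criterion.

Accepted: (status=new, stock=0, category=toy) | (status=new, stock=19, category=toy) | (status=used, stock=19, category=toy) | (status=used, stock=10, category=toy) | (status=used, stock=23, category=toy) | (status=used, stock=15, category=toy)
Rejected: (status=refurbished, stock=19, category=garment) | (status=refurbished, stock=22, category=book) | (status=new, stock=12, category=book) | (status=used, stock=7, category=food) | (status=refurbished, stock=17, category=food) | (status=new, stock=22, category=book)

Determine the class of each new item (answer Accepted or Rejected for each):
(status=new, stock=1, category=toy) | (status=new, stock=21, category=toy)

Every 'Accepted' example satisfies: category is toy. None of the 'Rejected' examples do.
(status=new, stock=1, category=toy) → category is toy → Accepted. (status=new, stock=21, category=toy) → category is toy → Accepted.

Accepted, Accepted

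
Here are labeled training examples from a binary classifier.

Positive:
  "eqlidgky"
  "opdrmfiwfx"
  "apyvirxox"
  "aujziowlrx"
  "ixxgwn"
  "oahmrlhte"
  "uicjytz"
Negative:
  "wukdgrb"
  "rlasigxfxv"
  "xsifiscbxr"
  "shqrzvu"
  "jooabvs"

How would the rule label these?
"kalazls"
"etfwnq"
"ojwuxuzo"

Negative, Positive, Positive

One predicate separates the groups cleanly: starts with a vowel.
"kalazls": Negative (starts with 'k'). "etfwnq": Positive (starts with 'e'). "ojwuxuzo": Positive (starts with 'o').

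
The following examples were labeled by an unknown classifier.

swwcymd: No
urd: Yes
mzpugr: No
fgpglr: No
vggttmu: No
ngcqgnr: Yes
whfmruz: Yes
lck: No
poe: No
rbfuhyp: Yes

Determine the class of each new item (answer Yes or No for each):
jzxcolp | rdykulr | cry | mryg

No, Yes, Yes, No

The common property of the 'Yes' items is: odd length AND contains 'r'. No 'No' item has it.
jzxcolp → length 7, no 'r' → No. rdykulr → length 7, has 'r' → Yes. cry → length 3, has 'r' → Yes. mryg → length 4, has 'r' → No.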